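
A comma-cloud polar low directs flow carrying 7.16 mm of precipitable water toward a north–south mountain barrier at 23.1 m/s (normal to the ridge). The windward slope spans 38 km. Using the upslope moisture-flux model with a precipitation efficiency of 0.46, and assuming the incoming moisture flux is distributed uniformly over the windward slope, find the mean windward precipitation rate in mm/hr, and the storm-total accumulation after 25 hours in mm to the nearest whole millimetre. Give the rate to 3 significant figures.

R ≈ 7.21 mm/hr; total ≈ 180 mm

Incoming column moisture flux per unit ridge length: F = V × PW = 23.1 × 7.16 = 165.396 mm·m/s.
Spread over the 38 km slope with efficiency ε = 0.46: R = ε·F/W = 0.46 × 165.396 / 38000 m = 2.002e-03 mm/s.
R = 2.002e-03 × 3600 = 7.21 mm/hr.
Over 25 h: total = 7.21 × 25 = 180.25 ≈ 180 mm.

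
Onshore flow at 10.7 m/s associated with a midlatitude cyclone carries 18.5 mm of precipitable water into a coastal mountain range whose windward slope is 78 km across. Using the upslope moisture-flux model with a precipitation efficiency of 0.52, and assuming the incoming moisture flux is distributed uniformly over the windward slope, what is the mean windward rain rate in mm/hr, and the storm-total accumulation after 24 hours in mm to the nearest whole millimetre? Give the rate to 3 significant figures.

Incoming column moisture flux per unit ridge length: F = V × PW = 10.7 × 18.5 = 197.95 mm·m/s.
Spread over the 78 km slope with efficiency ε = 0.52: R = ε·F/W = 0.52 × 197.95 / 78000 m = 1.320e-03 mm/s.
R = 1.320e-03 × 3600 = 4.75 mm/hr.
Over 24 h: total = 4.75 × 24 = 114 mm.

R ≈ 4.75 mm/hr; total ≈ 114 mm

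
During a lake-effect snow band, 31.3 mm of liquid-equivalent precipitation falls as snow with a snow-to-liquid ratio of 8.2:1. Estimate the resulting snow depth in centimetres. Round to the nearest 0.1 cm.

Snow depth = liquid × ratio = 31.3 mm × 8.2 = 256.66 mm = 25.7 cm.

snow depth ≈ 25.7 cm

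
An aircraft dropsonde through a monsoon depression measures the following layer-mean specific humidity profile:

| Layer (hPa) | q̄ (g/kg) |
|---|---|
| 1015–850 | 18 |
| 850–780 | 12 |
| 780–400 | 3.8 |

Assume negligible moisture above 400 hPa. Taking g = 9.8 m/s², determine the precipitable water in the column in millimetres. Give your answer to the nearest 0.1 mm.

Precipitable water is the column-integrated vapour mass per unit area: PW = (1/g) Σ q̄ Δp, with q in kg/kg and Δp in Pa (1 kg/m² of water = 1 mm).
Layer 1015–850 hPa: Δp = 165 hPa = 16500 Pa, q̄ = 0.018 kg/kg → 0.018 × 16500 / 9.8 = 30.31 mm
Layer 850–780 hPa: Δp = 70 hPa = 7000 Pa, q̄ = 0.012 kg/kg → 0.012 × 7000 / 9.8 = 8.57 mm
Layer 780–400 hPa: Δp = 380 hPa = 38000 Pa, q̄ = 0.0038 kg/kg → 0.0038 × 38000 / 9.8 = 14.73 mm
PW = 30.31 + 8.57 + 14.73 = 53.61 ≈ 53.6 mm.

PW ≈ 53.6 mm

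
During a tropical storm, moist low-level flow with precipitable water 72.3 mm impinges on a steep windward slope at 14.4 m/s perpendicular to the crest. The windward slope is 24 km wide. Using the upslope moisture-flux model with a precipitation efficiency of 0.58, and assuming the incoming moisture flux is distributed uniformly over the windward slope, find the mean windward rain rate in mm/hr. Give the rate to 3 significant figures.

R ≈ 90.6 mm/hr

Incoming column moisture flux per unit ridge length: F = V × PW = 14.4 × 72.3 = 1041.12 mm·m/s.
Spread over the 24 km slope with efficiency ε = 0.58: R = ε·F/W = 0.58 × 1041.12 / 24000 m = 2.516e-02 mm/s.
R = 2.516e-02 × 3600 = 90.6 mm/hr.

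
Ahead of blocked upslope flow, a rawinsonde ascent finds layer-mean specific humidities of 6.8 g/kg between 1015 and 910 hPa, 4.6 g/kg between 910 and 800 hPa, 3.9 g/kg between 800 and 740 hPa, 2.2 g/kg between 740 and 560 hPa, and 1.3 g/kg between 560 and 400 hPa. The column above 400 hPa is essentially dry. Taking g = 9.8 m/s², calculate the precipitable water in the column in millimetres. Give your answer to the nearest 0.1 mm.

PW ≈ 21.0 mm

Precipitable water is the column-integrated vapour mass per unit area: PW = (1/g) Σ q̄ Δp, with q in kg/kg and Δp in Pa (1 kg/m² of water = 1 mm).
Layer 1015–910 hPa: Δp = 105 hPa = 10500 Pa, q̄ = 0.0068 kg/kg → 0.0068 × 10500 / 9.8 = 7.29 mm
Layer 910–800 hPa: Δp = 110 hPa = 11000 Pa, q̄ = 0.0046 kg/kg → 0.0046 × 11000 / 9.8 = 5.16 mm
Layer 800–740 hPa: Δp = 60 hPa = 6000 Pa, q̄ = 0.0039 kg/kg → 0.0039 × 6000 / 9.8 = 2.39 mm
Layer 740–560 hPa: Δp = 180 hPa = 18000 Pa, q̄ = 0.0022 kg/kg → 0.0022 × 18000 / 9.8 = 4.04 mm
Layer 560–400 hPa: Δp = 160 hPa = 16000 Pa, q̄ = 0.0013 kg/kg → 0.0013 × 16000 / 9.8 = 2.12 mm
PW = 7.29 + 5.16 + 2.39 + 4.04 + 2.12 = 21.00 ≈ 21.0 mm.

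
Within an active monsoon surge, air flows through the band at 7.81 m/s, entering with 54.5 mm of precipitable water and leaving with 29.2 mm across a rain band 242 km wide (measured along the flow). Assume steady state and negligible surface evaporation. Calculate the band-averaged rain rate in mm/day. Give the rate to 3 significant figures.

R ≈ 70.5 mm/day

Column moisture flux per unit crosswind length is F = V × PW.
Inflow: F_in = 7.81 × 54.5 = 425.645 mm·m/s
Outflow: F_out = 7.81 × 29.2 = 228.052 mm·m/s
Steady-state rate R = (F_in − F_out)/L = (425.645 − 228.052) / 242000 m = 8.165e-04 mm/s.
R = 8.165e-04 × 3600 × 24 = 70.5 mm/day.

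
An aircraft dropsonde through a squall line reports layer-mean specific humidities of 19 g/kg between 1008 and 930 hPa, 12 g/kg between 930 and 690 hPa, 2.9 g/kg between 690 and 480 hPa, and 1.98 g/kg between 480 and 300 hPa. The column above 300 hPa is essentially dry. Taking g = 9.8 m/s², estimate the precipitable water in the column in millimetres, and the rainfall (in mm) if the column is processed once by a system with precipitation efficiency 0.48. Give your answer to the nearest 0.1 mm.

PW ≈ 54.4 mm; rainfall ≈ 26.1 mm

Precipitable water is the column-integrated vapour mass per unit area: PW = (1/g) Σ q̄ Δp, with q in kg/kg and Δp in Pa (1 kg/m² of water = 1 mm).
Layer 1008–930 hPa: Δp = 78 hPa = 7800 Pa, q̄ = 0.019 kg/kg → 0.019 × 7800 / 9.8 = 15.12 mm
Layer 930–690 hPa: Δp = 240 hPa = 24000 Pa, q̄ = 0.012 kg/kg → 0.012 × 24000 / 9.8 = 29.39 mm
Layer 690–480 hPa: Δp = 210 hPa = 21000 Pa, q̄ = 0.0029 kg/kg → 0.0029 × 21000 / 9.8 = 6.21 mm
Layer 480–300 hPa: Δp = 180 hPa = 18000 Pa, q̄ = 0.00198 kg/kg → 0.00198 × 18000 / 9.8 = 3.64 mm
PW = 15.12 + 29.39 + 6.21 + 3.64 = 54.36 ≈ 54.4 mm.
Rainfall = ε × PW = 0.48 × 54.4 = 26.1 mm.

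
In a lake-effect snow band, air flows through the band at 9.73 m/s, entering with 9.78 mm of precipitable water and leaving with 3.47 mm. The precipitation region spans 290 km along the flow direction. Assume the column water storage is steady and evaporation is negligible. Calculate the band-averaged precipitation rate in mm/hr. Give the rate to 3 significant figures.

Column moisture flux per unit crosswind length is F = V × PW.
Inflow: F_in = 9.73 × 9.78 = 95.1594 mm·m/s
Outflow: F_out = 9.73 × 3.47 = 33.7631 mm·m/s
Steady-state rate R = (F_in − F_out)/L = (95.1594 − 33.7631) / 290000 m = 2.117e-04 mm/s.
R = 2.117e-04 × 3600 = 0.762 mm/hr.

R ≈ 0.762 mm/hr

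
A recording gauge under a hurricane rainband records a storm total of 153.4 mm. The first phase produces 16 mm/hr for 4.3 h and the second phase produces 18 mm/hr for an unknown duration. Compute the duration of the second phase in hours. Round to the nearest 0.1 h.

Known phases: 16 × 4.3 = 68.8 mm.
Remaining depth = 153.4 − 68.8 = 84.6 mm.
Duration = 84.6 / 18 = 4.7 h.

duration ≈ 4.7 h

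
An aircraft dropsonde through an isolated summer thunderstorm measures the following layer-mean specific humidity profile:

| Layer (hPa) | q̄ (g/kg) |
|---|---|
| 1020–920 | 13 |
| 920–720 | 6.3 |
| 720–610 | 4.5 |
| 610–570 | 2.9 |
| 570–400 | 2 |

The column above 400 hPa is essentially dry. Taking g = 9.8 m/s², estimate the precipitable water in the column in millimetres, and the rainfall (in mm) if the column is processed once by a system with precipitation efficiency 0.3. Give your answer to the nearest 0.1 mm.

PW ≈ 35.8 mm; rainfall ≈ 10.7 mm

Precipitable water is the column-integrated vapour mass per unit area: PW = (1/g) Σ q̄ Δp, with q in kg/kg and Δp in Pa (1 kg/m² of water = 1 mm).
Layer 1020–920 hPa: Δp = 100 hPa = 10000 Pa, q̄ = 0.013 kg/kg → 0.013 × 10000 / 9.8 = 13.27 mm
Layer 920–720 hPa: Δp = 200 hPa = 20000 Pa, q̄ = 0.0063 kg/kg → 0.0063 × 20000 / 9.8 = 12.86 mm
Layer 720–610 hPa: Δp = 110 hPa = 11000 Pa, q̄ = 0.0045 kg/kg → 0.0045 × 11000 / 9.8 = 5.05 mm
Layer 610–570 hPa: Δp = 40 hPa = 4000 Pa, q̄ = 0.0029 kg/kg → 0.0029 × 4000 / 9.8 = 1.18 mm
Layer 570–400 hPa: Δp = 170 hPa = 17000 Pa, q̄ = 0.002 kg/kg → 0.002 × 17000 / 9.8 = 3.47 mm
PW = 13.27 + 12.86 + 5.05 + 1.18 + 3.47 = 35.83 ≈ 35.8 mm.
Rainfall = ε × PW = 0.3 × 35.8 = 10.7 mm.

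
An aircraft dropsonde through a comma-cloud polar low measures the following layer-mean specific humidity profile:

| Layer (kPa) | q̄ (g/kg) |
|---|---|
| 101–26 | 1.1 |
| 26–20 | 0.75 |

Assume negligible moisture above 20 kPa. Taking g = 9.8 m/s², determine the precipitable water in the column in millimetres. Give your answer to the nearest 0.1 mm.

PW ≈ 8.9 mm

Precipitable water is the column-integrated vapour mass per unit area: PW = (1/g) Σ q̄ Δp, with q in kg/kg and Δp in Pa (1 kg/m² of water = 1 mm).
Layer 101–26 kPa: Δp = 750 hPa = 75000 Pa, q̄ = 0.0011 kg/kg → 0.0011 × 75000 / 9.8 = 8.42 mm
Layer 26–20 kPa: Δp = 60 hPa = 6000 Pa, q̄ = 0.00075 kg/kg → 0.00075 × 6000 / 9.8 = 0.46 mm
PW = 8.42 + 0.46 = 8.88 ≈ 8.9 mm.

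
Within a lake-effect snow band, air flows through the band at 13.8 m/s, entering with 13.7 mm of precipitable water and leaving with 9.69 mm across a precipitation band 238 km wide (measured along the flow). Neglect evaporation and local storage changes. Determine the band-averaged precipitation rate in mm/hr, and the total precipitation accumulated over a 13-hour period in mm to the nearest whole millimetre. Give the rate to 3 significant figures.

R ≈ 0.837 mm/hr; total ≈ 11 mm

Column moisture flux per unit crosswind length is F = V × PW.
Inflow: F_in = 13.8 × 13.7 = 189.06 mm·m/s
Outflow: F_out = 13.8 × 9.69 = 133.722 mm·m/s
Steady-state rate R = (F_in − F_out)/L = (189.06 − 133.722) / 238000 m = 2.325e-04 mm/s.
R = 2.325e-04 × 3600 = 0.837 mm/hr.
Over 13 h: total = 0.837 × 13 = 10.881 ≈ 11 mm.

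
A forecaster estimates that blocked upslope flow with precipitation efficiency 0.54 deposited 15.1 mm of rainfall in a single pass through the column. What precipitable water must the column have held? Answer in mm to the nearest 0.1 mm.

PW = rainfall / ε = 15.1 / 0.54 = 28.0 mm.

PW ≈ 28.0 mm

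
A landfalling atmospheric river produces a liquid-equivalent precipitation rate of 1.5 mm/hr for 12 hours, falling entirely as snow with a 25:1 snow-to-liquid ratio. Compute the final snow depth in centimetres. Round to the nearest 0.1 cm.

Liquid-equivalent depth = 1.5 × 12 = 18 mm.
Snow depth = 18 mm × 25 = 450 mm = 45.0 cm.

snow depth ≈ 45.0 cm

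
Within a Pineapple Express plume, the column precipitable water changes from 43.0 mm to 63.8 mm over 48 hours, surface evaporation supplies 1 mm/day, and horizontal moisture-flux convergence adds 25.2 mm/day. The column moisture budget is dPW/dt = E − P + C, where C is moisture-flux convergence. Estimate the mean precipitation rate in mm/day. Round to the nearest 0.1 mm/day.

P ≈ 15.8 mm/day

dPW/dt = (63.8 − 43.0) mm / (48/24 day) = +10.400 mm/day.
P = E + C − dPW/dt = 1 + (25.2) − (+10.400) = 15.8 mm/day.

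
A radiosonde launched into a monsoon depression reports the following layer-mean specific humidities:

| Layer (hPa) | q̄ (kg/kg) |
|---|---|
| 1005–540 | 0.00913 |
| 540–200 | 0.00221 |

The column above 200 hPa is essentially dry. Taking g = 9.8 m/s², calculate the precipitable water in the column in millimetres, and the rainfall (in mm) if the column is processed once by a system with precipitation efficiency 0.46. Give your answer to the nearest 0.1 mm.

Precipitable water is the column-integrated vapour mass per unit area: PW = (1/g) Σ q̄ Δp, with q in kg/kg and Δp in Pa (1 kg/m² of water = 1 mm).
Layer 1005–540 hPa: Δp = 465 hPa = 46500 Pa, q̄ = 0.00913 kg/kg → 0.00913 × 46500 / 9.8 = 43.32 mm
Layer 540–200 hPa: Δp = 340 hPa = 34000 Pa, q̄ = 0.00221 kg/kg → 0.00221 × 34000 / 9.8 = 7.67 mm
PW = 43.32 + 7.67 = 50.99 ≈ 51.0 mm.
Rainfall = ε × PW = 0.46 × 51.0 = 23.5 mm.

PW ≈ 51.0 mm; rainfall ≈ 23.5 mm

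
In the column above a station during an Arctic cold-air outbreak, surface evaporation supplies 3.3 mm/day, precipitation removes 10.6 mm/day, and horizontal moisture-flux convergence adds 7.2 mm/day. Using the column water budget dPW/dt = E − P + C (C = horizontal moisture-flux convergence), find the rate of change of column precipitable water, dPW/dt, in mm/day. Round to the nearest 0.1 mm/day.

dPW/dt ≈ -0.1 mm/day

dPW/dt = E − P + C = 3.3 − 10.6 + (7.2) = -0.1 mm/day.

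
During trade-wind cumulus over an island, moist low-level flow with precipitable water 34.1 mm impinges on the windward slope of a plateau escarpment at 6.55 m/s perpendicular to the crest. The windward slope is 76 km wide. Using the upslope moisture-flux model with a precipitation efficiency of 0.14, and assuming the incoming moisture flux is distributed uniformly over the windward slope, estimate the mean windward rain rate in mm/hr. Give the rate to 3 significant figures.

Incoming column moisture flux per unit ridge length: F = V × PW = 6.55 × 34.1 = 223.355 mm·m/s.
Spread over the 76 km slope with efficiency ε = 0.14: R = ε·F/W = 0.14 × 223.355 / 76000 m = 4.114e-04 mm/s.
R = 4.114e-04 × 3600 = 1.48 mm/hr.

R ≈ 1.48 mm/hr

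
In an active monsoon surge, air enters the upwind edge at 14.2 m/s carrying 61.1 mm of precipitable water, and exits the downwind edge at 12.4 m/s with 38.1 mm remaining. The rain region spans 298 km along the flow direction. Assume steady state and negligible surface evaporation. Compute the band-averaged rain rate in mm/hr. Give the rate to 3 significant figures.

R ≈ 4.77 mm/hr

Column moisture flux per unit crosswind length is F = V × PW.
Inflow: F_in = 14.2 × 61.1 = 867.62 mm·m/s
Outflow: F_out = 12.4 × 38.1 = 472.44 mm·m/s
Steady-state rate R = (F_in − F_out)/L = (867.62 − 472.44) / 298000 m = 1.326e-03 mm/s.
R = 1.326e-03 × 3600 = 4.77 mm/hr.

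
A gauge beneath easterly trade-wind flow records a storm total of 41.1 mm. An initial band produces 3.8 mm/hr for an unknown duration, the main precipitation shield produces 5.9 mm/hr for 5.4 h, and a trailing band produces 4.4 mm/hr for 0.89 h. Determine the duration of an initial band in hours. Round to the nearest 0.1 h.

duration ≈ 1.4 h

Known phases: 5.9 × 5.4 + 4.4 × 0.89 = 31.86 + 3.916 = 35.776 mm.
Remaining depth = 41.1 − 35.776 = 5.324 mm.
Duration = 5.324 / 3.8 = 1.4 h.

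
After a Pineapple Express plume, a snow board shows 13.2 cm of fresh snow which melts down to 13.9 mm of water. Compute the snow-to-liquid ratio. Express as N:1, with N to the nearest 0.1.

Ratio = snow depth / SWE = 132 mm / 13.9 mm = 9.5, i.e. 9.5:1.

ratio ≈ 9.5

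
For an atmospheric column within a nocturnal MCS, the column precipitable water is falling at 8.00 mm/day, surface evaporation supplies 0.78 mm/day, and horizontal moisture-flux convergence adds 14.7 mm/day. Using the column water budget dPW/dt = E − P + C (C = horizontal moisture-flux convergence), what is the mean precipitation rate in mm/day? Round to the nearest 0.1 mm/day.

P ≈ 23.5 mm/day

dPW/dt = -8.00 mm/day.
P = E + C − dPW/dt = 0.78 + (14.7) − (-8.00) = 23.5 mm/day.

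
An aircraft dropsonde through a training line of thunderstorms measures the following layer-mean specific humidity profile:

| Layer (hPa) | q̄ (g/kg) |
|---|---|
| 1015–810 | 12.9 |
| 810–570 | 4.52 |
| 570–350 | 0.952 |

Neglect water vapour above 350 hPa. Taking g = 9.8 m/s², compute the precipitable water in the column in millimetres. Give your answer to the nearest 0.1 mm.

Precipitable water is the column-integrated vapour mass per unit area: PW = (1/g) Σ q̄ Δp, with q in kg/kg and Δp in Pa (1 kg/m² of water = 1 mm).
Layer 1015–810 hPa: Δp = 205 hPa = 20500 Pa, q̄ = 0.0129 kg/kg → 0.0129 × 20500 / 9.8 = 26.98 mm
Layer 810–570 hPa: Δp = 240 hPa = 24000 Pa, q̄ = 0.00452 kg/kg → 0.00452 × 24000 / 9.8 = 11.07 mm
Layer 570–350 hPa: Δp = 220 hPa = 22000 Pa, q̄ = 0.000952 kg/kg → 0.000952 × 22000 / 9.8 = 2.14 mm
PW = 26.98 + 11.07 + 2.14 = 40.19 ≈ 40.2 mm.

PW ≈ 40.2 mm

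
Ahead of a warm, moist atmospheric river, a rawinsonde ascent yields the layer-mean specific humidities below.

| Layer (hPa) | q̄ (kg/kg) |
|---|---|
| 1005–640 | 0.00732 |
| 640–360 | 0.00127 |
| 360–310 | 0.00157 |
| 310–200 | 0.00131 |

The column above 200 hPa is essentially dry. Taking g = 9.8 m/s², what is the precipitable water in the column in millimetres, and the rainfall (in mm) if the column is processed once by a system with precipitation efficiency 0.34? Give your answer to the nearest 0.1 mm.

Precipitable water is the column-integrated vapour mass per unit area: PW = (1/g) Σ q̄ Δp, with q in kg/kg and Δp in Pa (1 kg/m² of water = 1 mm).
Layer 1005–640 hPa: Δp = 365 hPa = 36500 Pa, q̄ = 0.00732 kg/kg → 0.00732 × 36500 / 9.8 = 27.26 mm
Layer 640–360 hPa: Δp = 280 hPa = 28000 Pa, q̄ = 0.00127 kg/kg → 0.00127 × 28000 / 9.8 = 3.63 mm
Layer 360–310 hPa: Δp = 50 hPa = 5000 Pa, q̄ = 0.00157 kg/kg → 0.00157 × 5000 / 9.8 = 0.80 mm
Layer 310–200 hPa: Δp = 110 hPa = 11000 Pa, q̄ = 0.00131 kg/kg → 0.00131 × 11000 / 9.8 = 1.47 mm
PW = 27.26 + 3.63 + 0.80 + 1.47 = 33.16 ≈ 33.2 mm.
Rainfall = ε × PW = 0.34 × 33.2 = 11.3 mm.

PW ≈ 33.2 mm; rainfall ≈ 11.3 mm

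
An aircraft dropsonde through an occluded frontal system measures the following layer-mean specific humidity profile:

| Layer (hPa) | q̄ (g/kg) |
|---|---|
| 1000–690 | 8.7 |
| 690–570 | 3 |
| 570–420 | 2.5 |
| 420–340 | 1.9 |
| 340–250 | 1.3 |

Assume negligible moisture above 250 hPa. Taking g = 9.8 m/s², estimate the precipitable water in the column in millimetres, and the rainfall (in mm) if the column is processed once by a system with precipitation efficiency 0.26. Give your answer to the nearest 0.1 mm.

PW ≈ 37.8 mm; rainfall ≈ 9.8 mm

Precipitable water is the column-integrated vapour mass per unit area: PW = (1/g) Σ q̄ Δp, with q in kg/kg and Δp in Pa (1 kg/m² of water = 1 mm).
Layer 1000–690 hPa: Δp = 310 hPa = 31000 Pa, q̄ = 0.0087 kg/kg → 0.0087 × 31000 / 9.8 = 27.52 mm
Layer 690–570 hPa: Δp = 120 hPa = 12000 Pa, q̄ = 0.003 kg/kg → 0.003 × 12000 / 9.8 = 3.67 mm
Layer 570–420 hPa: Δp = 150 hPa = 15000 Pa, q̄ = 0.0025 kg/kg → 0.0025 × 15000 / 9.8 = 3.83 mm
Layer 420–340 hPa: Δp = 80 hPa = 8000 Pa, q̄ = 0.0019 kg/kg → 0.0019 × 8000 / 9.8 = 1.55 mm
Layer 340–250 hPa: Δp = 90 hPa = 9000 Pa, q̄ = 0.0013 kg/kg → 0.0013 × 9000 / 9.8 = 1.19 mm
PW = 27.52 + 3.67 + 3.83 + 1.55 + 1.19 = 37.76 ≈ 37.8 mm.
Rainfall = ε × PW = 0.26 × 37.8 = 9.8 mm.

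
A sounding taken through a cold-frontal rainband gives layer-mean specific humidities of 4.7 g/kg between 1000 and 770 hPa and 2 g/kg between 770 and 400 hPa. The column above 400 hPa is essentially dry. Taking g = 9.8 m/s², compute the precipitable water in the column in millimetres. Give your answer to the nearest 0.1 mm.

PW ≈ 18.6 mm

Precipitable water is the column-integrated vapour mass per unit area: PW = (1/g) Σ q̄ Δp, with q in kg/kg and Δp in Pa (1 kg/m² of water = 1 mm).
Layer 1000–770 hPa: Δp = 230 hPa = 23000 Pa, q̄ = 0.0047 kg/kg → 0.0047 × 23000 / 9.8 = 11.03 mm
Layer 770–400 hPa: Δp = 370 hPa = 37000 Pa, q̄ = 0.002 kg/kg → 0.002 × 37000 / 9.8 = 7.55 mm
PW = 11.03 + 7.55 = 18.58 ≈ 18.6 mm.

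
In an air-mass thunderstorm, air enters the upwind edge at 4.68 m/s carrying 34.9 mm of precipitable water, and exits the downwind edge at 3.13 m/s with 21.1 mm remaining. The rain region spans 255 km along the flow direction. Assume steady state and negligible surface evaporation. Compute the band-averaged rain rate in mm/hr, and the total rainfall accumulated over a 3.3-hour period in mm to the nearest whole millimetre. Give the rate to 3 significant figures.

Column moisture flux per unit crosswind length is F = V × PW.
Inflow: F_in = 4.68 × 34.9 = 163.332 mm·m/s
Outflow: F_out = 3.13 × 21.1 = 66.043 mm·m/s
Steady-state rate R = (F_in − F_out)/L = (163.332 − 66.043) / 255000 m = 3.815e-04 mm/s.
R = 3.815e-04 × 3600 = 1.37 mm/hr.
Over 3.3 h: total = 1.37 × 3.3 = 4.521 ≈ 5 mm.

R ≈ 1.37 mm/hr; total ≈ 5 mm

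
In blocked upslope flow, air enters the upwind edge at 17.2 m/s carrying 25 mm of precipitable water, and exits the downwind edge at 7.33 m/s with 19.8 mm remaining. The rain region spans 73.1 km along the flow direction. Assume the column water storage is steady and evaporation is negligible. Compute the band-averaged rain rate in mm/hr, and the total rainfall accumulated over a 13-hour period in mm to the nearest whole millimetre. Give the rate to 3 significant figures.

R ≈ 14.0 mm/hr; total ≈ 182 mm

Column moisture flux per unit crosswind length is F = V × PW.
Inflow: F_in = 17.2 × 25 = 430 mm·m/s
Outflow: F_out = 7.33 × 19.8 = 145.134 mm·m/s
Steady-state rate R = (F_in − F_out)/L = (430 − 145.134) / 73100 m = 3.897e-03 mm/s.
R = 3.897e-03 × 3600 = 14.0 mm/hr.
Over 13 h: total = 14.0 × 13 = 182 mm.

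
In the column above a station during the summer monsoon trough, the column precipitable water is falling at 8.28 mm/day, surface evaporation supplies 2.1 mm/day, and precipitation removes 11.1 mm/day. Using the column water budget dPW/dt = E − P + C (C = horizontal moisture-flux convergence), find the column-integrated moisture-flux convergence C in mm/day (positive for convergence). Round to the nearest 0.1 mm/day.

C ≈ 0.7 mm/day

dPW/dt = -8.28 mm/day.
C = dPW/dt − E + P = (-8.28) − 2.1 + 11.1 = 0.7 mm/day.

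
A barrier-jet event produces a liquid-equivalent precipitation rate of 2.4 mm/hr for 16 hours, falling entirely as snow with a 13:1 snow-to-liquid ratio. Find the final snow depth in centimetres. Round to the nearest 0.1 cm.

snow depth ≈ 49.9 cm

Liquid-equivalent depth = 2.4 × 16 = 38.4 mm.
Snow depth = 38.4 mm × 13 = 499.2 mm = 49.9 cm.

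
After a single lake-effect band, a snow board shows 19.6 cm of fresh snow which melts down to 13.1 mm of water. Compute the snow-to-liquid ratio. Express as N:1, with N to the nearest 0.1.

ratio ≈ 15.0

Ratio = snow depth / SWE = 196 mm / 13.1 mm = 15.0, i.e. 15.0:1.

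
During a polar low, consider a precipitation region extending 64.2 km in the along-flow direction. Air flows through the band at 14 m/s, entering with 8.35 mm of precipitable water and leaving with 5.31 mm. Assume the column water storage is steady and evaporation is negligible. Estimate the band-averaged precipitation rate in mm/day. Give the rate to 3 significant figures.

Column moisture flux per unit crosswind length is F = V × PW.
Inflow: F_in = 14 × 8.35 = 116.9 mm·m/s
Outflow: F_out = 14 × 5.31 = 74.34 mm·m/s
Steady-state rate R = (F_in − F_out)/L = (116.9 − 74.34) / 64200 m = 6.629e-04 mm/s.
R = 6.629e-04 × 3600 × 24 = 57.3 mm/day.

R ≈ 57.3 mm/day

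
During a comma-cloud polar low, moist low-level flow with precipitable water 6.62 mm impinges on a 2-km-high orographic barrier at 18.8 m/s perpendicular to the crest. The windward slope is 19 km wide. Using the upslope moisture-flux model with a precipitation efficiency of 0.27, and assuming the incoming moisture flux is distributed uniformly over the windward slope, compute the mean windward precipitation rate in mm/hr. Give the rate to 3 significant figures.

R ≈ 6.37 mm/hr

Incoming column moisture flux per unit ridge length: F = V × PW = 18.8 × 6.62 = 124.456 mm·m/s.
Spread over the 19 km slope with efficiency ε = 0.27: R = ε·F/W = 0.27 × 124.456 / 19000 m = 1.769e-03 mm/s.
R = 1.769e-03 × 3600 = 6.37 mm/hr.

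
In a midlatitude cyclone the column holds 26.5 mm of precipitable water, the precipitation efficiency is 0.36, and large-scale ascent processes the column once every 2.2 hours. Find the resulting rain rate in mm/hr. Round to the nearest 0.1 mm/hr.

R ≈ 4.3 mm/hr

Each overturning extracts ε × PW = 0.36 × 26.5 = 9.54 mm.
Rate = ε·PW / τ = 9.54 / 2.2 h = 4.3 mm/hr.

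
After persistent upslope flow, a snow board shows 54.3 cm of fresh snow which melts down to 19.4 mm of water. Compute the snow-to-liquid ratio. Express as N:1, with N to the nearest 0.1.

ratio ≈ 28.0

Ratio = snow depth / SWE = 543 mm / 19.4 mm = 28.0, i.e. 28.0:1.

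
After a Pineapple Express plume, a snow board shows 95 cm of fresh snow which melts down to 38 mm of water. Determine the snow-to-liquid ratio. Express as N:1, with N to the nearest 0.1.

Ratio = snow depth / SWE = 950 mm / 38 mm = 25.0, i.e. 25.0:1.

ratio ≈ 25.0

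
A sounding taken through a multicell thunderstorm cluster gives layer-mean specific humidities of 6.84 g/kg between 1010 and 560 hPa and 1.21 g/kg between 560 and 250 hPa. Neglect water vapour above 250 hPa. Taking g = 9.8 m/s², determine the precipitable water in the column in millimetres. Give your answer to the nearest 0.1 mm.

PW ≈ 35.2 mm

Precipitable water is the column-integrated vapour mass per unit area: PW = (1/g) Σ q̄ Δp, with q in kg/kg and Δp in Pa (1 kg/m² of water = 1 mm).
Layer 1010–560 hPa: Δp = 450 hPa = 45000 Pa, q̄ = 0.00684 kg/kg → 0.00684 × 45000 / 9.8 = 31.41 mm
Layer 560–250 hPa: Δp = 310 hPa = 31000 Pa, q̄ = 0.00121 kg/kg → 0.00121 × 31000 / 9.8 = 3.83 mm
PW = 31.41 + 3.83 = 35.24 ≈ 35.2 mm.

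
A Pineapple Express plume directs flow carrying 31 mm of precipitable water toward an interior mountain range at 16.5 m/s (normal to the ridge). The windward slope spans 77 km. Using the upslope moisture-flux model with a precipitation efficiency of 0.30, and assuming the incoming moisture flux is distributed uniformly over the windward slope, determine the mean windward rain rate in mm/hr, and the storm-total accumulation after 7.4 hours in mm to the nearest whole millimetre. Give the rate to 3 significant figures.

R ≈ 7.17 mm/hr; total ≈ 53 mm

Incoming column moisture flux per unit ridge length: F = V × PW = 16.5 × 31 = 511.5 mm·m/s.
Spread over the 77 km slope with efficiency ε = 0.30: R = ε·F/W = 0.30 × 511.5 / 77000 m = 1.993e-03 mm/s.
R = 1.993e-03 × 3600 = 7.17 mm/hr.
Over 7.4 h: total = 7.17 × 7.4 = 53.058 ≈ 53 mm.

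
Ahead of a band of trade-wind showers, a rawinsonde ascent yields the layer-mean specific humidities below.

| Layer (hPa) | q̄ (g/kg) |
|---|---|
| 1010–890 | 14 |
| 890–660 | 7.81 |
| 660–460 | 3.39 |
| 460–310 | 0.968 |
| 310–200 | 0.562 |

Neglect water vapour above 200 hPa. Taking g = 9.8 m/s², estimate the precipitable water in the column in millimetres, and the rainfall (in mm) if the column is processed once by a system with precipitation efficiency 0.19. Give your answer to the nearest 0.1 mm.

PW ≈ 44.5 mm; rainfall ≈ 8.5 mm

Precipitable water is the column-integrated vapour mass per unit area: PW = (1/g) Σ q̄ Δp, with q in kg/kg and Δp in Pa (1 kg/m² of water = 1 mm).
Layer 1010–890 hPa: Δp = 120 hPa = 12000 Pa, q̄ = 0.014 kg/kg → 0.014 × 12000 / 9.8 = 17.14 mm
Layer 890–660 hPa: Δp = 230 hPa = 23000 Pa, q̄ = 0.00781 kg/kg → 0.00781 × 23000 / 9.8 = 18.33 mm
Layer 660–460 hPa: Δp = 200 hPa = 20000 Pa, q̄ = 0.00339 kg/kg → 0.00339 × 20000 / 9.8 = 6.92 mm
Layer 460–310 hPa: Δp = 150 hPa = 15000 Pa, q̄ = 0.000968 kg/kg → 0.000968 × 15000 / 9.8 = 1.48 mm
Layer 310–200 hPa: Δp = 110 hPa = 11000 Pa, q̄ = 0.000562 kg/kg → 0.000562 × 11000 / 9.8 = 0.63 mm
PW = 17.14 + 18.33 + 6.92 + 1.48 + 0.63 = 44.50 ≈ 44.5 mm.
Rainfall = ε × PW = 0.19 × 44.5 = 8.5 mm.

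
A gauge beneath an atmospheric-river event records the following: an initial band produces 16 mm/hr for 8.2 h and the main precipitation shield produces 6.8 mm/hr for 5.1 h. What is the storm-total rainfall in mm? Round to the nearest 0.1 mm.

total ≈ 165.9 mm

Total = Σ Rᵢ Δtᵢ = 16 × 8.2 + 6.8 × 5.1
      = 131.2 + 34.68 = 165.9 mm.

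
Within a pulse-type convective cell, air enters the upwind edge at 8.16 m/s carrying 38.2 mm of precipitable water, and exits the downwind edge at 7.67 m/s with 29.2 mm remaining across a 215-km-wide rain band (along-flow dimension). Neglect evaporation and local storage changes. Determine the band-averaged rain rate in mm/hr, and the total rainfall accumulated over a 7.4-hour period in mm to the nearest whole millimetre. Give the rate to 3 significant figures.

Column moisture flux per unit crosswind length is F = V × PW.
Inflow: F_in = 8.16 × 38.2 = 311.712 mm·m/s
Outflow: F_out = 7.67 × 29.2 = 223.964 mm·m/s
Steady-state rate R = (F_in − F_out)/L = (311.712 − 223.964) / 215000 m = 4.081e-04 mm/s.
R = 4.081e-04 × 3600 = 1.47 mm/hr.
Over 7.4 h: total = 1.47 × 7.4 = 10.878 ≈ 11 mm.

R ≈ 1.47 mm/hr; total ≈ 11 mm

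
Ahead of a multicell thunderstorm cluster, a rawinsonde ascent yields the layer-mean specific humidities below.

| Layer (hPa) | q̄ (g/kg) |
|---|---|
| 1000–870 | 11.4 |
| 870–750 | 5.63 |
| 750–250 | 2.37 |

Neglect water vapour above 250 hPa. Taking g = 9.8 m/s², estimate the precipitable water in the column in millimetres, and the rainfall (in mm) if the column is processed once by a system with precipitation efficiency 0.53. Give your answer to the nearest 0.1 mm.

PW ≈ 34.1 mm; rainfall ≈ 18.1 mm

Precipitable water is the column-integrated vapour mass per unit area: PW = (1/g) Σ q̄ Δp, with q in kg/kg and Δp in Pa (1 kg/m² of water = 1 mm).
Layer 1000–870 hPa: Δp = 130 hPa = 13000 Pa, q̄ = 0.0114 kg/kg → 0.0114 × 13000 / 9.8 = 15.12 mm
Layer 870–750 hPa: Δp = 120 hPa = 12000 Pa, q̄ = 0.00563 kg/kg → 0.00563 × 12000 / 9.8 = 6.89 mm
Layer 750–250 hPa: Δp = 500 hPa = 50000 Pa, q̄ = 0.00237 kg/kg → 0.00237 × 50000 / 9.8 = 12.09 mm
PW = 15.12 + 6.89 + 12.09 = 34.10 ≈ 34.1 mm.
Rainfall = ε × PW = 0.53 × 34.1 = 18.1 mm.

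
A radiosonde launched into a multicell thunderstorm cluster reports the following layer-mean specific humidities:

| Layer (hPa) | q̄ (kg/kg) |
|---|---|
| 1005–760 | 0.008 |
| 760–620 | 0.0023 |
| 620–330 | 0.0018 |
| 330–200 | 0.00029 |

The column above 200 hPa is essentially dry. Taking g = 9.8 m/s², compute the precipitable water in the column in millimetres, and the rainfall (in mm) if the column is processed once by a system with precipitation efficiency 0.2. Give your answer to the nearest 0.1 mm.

Precipitable water is the column-integrated vapour mass per unit area: PW = (1/g) Σ q̄ Δp, with q in kg/kg and Δp in Pa (1 kg/m² of water = 1 mm).
Layer 1005–760 hPa: Δp = 245 hPa = 24500 Pa, q̄ = 0.008 kg/kg → 0.008 × 24500 / 9.8 = 20.00 mm
Layer 760–620 hPa: Δp = 140 hPa = 14000 Pa, q̄ = 0.0023 kg/kg → 0.0023 × 14000 / 9.8 = 3.29 mm
Layer 620–330 hPa: Δp = 290 hPa = 29000 Pa, q̄ = 0.0018 kg/kg → 0.0018 × 29000 / 9.8 = 5.33 mm
Layer 330–200 hPa: Δp = 130 hPa = 13000 Pa, q̄ = 0.00029 kg/kg → 0.00029 × 13000 / 9.8 = 0.38 mm
PW = 20.00 + 3.29 + 5.33 + 0.38 = 29.00 ≈ 29.0 mm.
Rainfall = ε × PW = 0.2 × 29.0 = 5.8 mm.

PW ≈ 29.0 mm; rainfall ≈ 5.8 mm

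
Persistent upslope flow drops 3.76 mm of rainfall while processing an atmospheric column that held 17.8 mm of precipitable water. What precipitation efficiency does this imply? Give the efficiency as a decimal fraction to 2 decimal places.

ε ≈ 0.21

ε = rainfall / PW = 3.76 / 17.8 = 0.21.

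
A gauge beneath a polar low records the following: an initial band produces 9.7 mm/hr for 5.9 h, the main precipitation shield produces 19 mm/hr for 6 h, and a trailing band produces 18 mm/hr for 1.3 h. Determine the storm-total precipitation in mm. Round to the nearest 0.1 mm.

total ≈ 194.6 mm

Total = Σ Rᵢ Δtᵢ = 9.7 × 5.9 + 19 × 6 + 18 × 1.3
      = 57.23 + 114 + 23.4 = 194.6 mm.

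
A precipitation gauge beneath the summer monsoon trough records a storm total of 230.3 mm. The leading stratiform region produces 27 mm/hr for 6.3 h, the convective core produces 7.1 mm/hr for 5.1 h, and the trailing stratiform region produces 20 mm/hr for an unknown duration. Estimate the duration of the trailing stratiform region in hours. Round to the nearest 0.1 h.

duration ≈ 1.2 h

Known phases: 27 × 6.3 + 7.1 × 5.1 = 170.1 + 36.21 = 206.31 mm.
Remaining depth = 230.3 − 206.31 = 23.99 mm.
Duration = 23.99 / 20 = 1.2 h.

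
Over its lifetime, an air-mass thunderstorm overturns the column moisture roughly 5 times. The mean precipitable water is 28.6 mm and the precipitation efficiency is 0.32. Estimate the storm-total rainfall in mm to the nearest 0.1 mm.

rainfall ≈ 45.8 mm

Each cycle deposits ε × PW = 0.32 × 28.6 = 9.152 mm.
Over 5 cycles: 5 × 9.152 = 45.8 mm.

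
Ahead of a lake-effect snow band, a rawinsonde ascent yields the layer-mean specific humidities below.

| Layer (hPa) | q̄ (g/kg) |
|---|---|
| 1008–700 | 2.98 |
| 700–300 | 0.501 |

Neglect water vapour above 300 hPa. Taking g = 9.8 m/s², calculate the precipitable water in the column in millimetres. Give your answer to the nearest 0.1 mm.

Precipitable water is the column-integrated vapour mass per unit area: PW = (1/g) Σ q̄ Δp, with q in kg/kg and Δp in Pa (1 kg/m² of water = 1 mm).
Layer 1008–700 hPa: Δp = 308 hPa = 30800 Pa, q̄ = 0.00298 kg/kg → 0.00298 × 30800 / 9.8 = 9.37 mm
Layer 700–300 hPa: Δp = 400 hPa = 40000 Pa, q̄ = 0.000501 kg/kg → 0.000501 × 40000 / 9.8 = 2.04 mm
PW = 9.37 + 2.04 = 11.41 ≈ 11.4 mm.

PW ≈ 11.4 mm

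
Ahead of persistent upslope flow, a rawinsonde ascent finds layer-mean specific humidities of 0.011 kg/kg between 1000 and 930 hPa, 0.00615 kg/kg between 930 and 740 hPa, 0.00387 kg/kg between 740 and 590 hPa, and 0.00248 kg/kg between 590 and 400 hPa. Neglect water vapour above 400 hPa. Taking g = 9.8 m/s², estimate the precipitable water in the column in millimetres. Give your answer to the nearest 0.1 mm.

Precipitable water is the column-integrated vapour mass per unit area: PW = (1/g) Σ q̄ Δp, with q in kg/kg and Δp in Pa (1 kg/m² of water = 1 mm).
Layer 1000–930 hPa: Δp = 70 hPa = 7000 Pa, q̄ = 0.011 kg/kg → 0.011 × 7000 / 9.8 = 7.86 mm
Layer 930–740 hPa: Δp = 190 hPa = 19000 Pa, q̄ = 0.00615 kg/kg → 0.00615 × 19000 / 9.8 = 11.92 mm
Layer 740–590 hPa: Δp = 150 hPa = 15000 Pa, q̄ = 0.00387 kg/kg → 0.00387 × 15000 / 9.8 = 5.92 mm
Layer 590–400 hPa: Δp = 190 hPa = 19000 Pa, q̄ = 0.00248 kg/kg → 0.00248 × 19000 / 9.8 = 4.81 mm
PW = 7.86 + 11.92 + 5.92 + 4.81 = 30.51 ≈ 30.5 mm.

PW ≈ 30.5 mm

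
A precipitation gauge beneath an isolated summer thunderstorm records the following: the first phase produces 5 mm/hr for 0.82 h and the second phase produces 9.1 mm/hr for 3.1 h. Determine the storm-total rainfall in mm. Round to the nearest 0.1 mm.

total ≈ 32.3 mm

Total = Σ Rᵢ Δtᵢ = 5 × 0.82 + 9.1 × 3.1
      = 4.1 + 28.21 = 32.3 mm.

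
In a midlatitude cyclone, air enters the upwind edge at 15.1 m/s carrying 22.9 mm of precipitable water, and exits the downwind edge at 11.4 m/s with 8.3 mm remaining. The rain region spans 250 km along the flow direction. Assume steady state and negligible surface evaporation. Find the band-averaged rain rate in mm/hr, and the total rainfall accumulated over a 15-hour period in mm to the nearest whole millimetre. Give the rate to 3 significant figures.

R ≈ 3.62 mm/hr; total ≈ 54 mm

Column moisture flux per unit crosswind length is F = V × PW.
Inflow: F_in = 15.1 × 22.9 = 345.79 mm·m/s
Outflow: F_out = 11.4 × 8.3 = 94.62 mm·m/s
Steady-state rate R = (F_in − F_out)/L = (345.79 − 94.62) / 250000 m = 1.005e-03 mm/s.
R = 1.005e-03 × 3600 = 3.62 mm/hr.
Over 15 h: total = 3.62 × 15 = 54.3 ≈ 54 mm.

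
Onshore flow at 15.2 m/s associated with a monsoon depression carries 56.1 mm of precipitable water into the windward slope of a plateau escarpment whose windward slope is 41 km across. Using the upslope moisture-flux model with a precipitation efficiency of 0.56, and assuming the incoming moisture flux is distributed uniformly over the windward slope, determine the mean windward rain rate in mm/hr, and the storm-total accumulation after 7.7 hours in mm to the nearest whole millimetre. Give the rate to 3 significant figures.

Incoming column moisture flux per unit ridge length: F = V × PW = 15.2 × 56.1 = 852.72 mm·m/s.
Spread over the 41 km slope with efficiency ε = 0.56: R = ε·F/W = 0.56 × 852.72 / 41000 m = 1.165e-02 mm/s.
R = 1.165e-02 × 3600 = 41.9 mm/hr.
Over 7.7 h: total = 41.9 × 7.7 = 322.63 ≈ 323 mm.

R ≈ 41.9 mm/hr; total ≈ 323 mm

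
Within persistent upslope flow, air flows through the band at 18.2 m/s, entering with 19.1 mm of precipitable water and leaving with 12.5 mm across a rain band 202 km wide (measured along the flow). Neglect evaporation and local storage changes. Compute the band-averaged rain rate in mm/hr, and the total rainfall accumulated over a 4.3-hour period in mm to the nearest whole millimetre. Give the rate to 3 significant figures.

Column moisture flux per unit crosswind length is F = V × PW.
Inflow: F_in = 18.2 × 19.1 = 347.62 mm·m/s
Outflow: F_out = 18.2 × 12.5 = 227.5 mm·m/s
Steady-state rate R = (F_in − F_out)/L = (347.62 − 227.5) / 202000 m = 5.947e-04 mm/s.
R = 5.947e-04 × 3600 = 2.14 mm/hr.
Over 4.3 h: total = 2.14 × 4.3 = 9.202 ≈ 9 mm.

R ≈ 2.14 mm/hr; total ≈ 9 mm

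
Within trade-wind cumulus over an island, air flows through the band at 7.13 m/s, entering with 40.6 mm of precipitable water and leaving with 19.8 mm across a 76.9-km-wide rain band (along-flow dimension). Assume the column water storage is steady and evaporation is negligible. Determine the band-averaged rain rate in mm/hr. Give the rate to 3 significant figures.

R ≈ 6.94 mm/hr

Column moisture flux per unit crosswind length is F = V × PW.
Inflow: F_in = 7.13 × 40.6 = 289.478 mm·m/s
Outflow: F_out = 7.13 × 19.8 = 141.174 mm·m/s
Steady-state rate R = (F_in − F_out)/L = (289.478 − 141.174) / 76900 m = 1.929e-03 mm/s.
R = 1.929e-03 × 3600 = 6.94 mm/hr.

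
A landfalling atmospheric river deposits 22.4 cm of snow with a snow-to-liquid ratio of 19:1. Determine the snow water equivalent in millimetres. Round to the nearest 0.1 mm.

SWE ≈ 11.8 mm

SWE = snow depth / ratio = 22.4 cm / 19 = 1.179 cm = 11.8 mm.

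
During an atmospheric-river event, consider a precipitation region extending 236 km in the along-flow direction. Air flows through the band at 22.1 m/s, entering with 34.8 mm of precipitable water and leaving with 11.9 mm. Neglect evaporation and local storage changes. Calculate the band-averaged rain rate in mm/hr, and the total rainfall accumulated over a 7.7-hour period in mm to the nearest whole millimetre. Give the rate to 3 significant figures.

R ≈ 7.72 mm/hr; total ≈ 59 mm

Column moisture flux per unit crosswind length is F = V × PW.
Inflow: F_in = 22.1 × 34.8 = 769.08 mm·m/s
Outflow: F_out = 22.1 × 11.9 = 262.99 mm·m/s
Steady-state rate R = (F_in − F_out)/L = (769.08 − 262.99) / 236000 m = 2.144e-03 mm/s.
R = 2.144e-03 × 3600 = 7.72 mm/hr.
Over 7.7 h: total = 7.72 × 7.7 = 59.444 ≈ 59 mm.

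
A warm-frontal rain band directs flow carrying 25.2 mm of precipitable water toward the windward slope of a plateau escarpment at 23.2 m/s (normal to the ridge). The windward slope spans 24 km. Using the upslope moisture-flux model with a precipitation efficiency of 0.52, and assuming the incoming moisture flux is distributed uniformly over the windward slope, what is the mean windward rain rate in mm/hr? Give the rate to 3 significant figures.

Incoming column moisture flux per unit ridge length: F = V × PW = 23.2 × 25.2 = 584.64 mm·m/s.
Spread over the 24 km slope with efficiency ε = 0.52: R = ε·F/W = 0.52 × 584.64 / 24000 m = 1.267e-02 mm/s.
R = 1.267e-02 × 3600 = 45.6 mm/hr.

R ≈ 45.6 mm/hr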